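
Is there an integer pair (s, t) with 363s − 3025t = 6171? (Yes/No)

Yes

By Bézout, 363s − 3025t = 6171 has integer solutions iff gcd(363, 3025) | 6171.
Euclid: 3025 = 8·363 + 121; 363 = 3·121 + 0. gcd = 121; 6171 mod 121 = 0. Yes.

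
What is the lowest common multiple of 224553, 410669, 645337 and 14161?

lcm(224553, 410669) = 224553·410669/gcd = 92216955957/2023 = 45584259
lcm(45584259, 645337) = 45584259·645337/gcd = 29417208950283/58667 = 501426849
lcm(501426849, 14161) = 501426849·14161/gcd = 7100705608689/14161 = 501426849

501426849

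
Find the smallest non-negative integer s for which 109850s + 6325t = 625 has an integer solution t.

Euclid: 109850 = 17·6325 + 2325; 6325 = 2·2325 + 1675; 2325 = 1·1675 + 650; 1675 = 2·650 + 375; 650 = 1·375 + 275; 375 = 1·275 + 100; 275 = 2·100 + 75; 100 = 1·75 + 25; 75 = 3·25 + 0 → gcd = 25; 625 = 25·25.
Back-substitution yields 109850·(-68) + 6325·(1181) = 25, so one solution is s = -68·25 = -1700, t = 1181·25 = 29525.
Solutions in s differ by 6325/25 = 253; the one in [0, 253) is -1700 mod 253 = 71.

71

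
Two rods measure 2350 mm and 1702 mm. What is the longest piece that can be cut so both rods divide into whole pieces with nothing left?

2350 = 2 · 5² · 47
1702 = 2 · 23 · 37
Common: 2 = 2

2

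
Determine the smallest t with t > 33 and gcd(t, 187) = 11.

Multiples of 11 above 33: 11·4, 11·5, … . Need the cofactor coprime to 187/11 = 17.
Checking s = 4, 5, … the first with gcd(s, 17) = 1 is s = 4, giving 44.

44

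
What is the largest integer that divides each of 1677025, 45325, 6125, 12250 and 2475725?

1677025 = 5² · 7² · 37²; 45325 = 5² · 7² · 37; 6125 = 5³ · 7²; 12250 = 2 · 5³ · 7²; 2475725 = 5² · 7² · 43 · 47
gcd takes min exponent of each prime: 5² · 7² = 1225

1225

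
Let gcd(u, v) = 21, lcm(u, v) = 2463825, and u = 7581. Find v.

Using uv = gcd(u,v)·lcm(u,v) = 21·2463825 = 51740325, we get v = 51740325/7581 = 6825.

6825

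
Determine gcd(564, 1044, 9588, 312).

12

564 = 2² · 3 · 47; 1044 = 2² · 3² · 29; 9588 = 2² · 3 · 17 · 47; 312 = 2³ · 3 · 13
gcd takes min exponent of each prime: 2² · 3 = 12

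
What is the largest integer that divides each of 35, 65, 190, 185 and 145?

5

35 = 5 · 7; 65 = 5 · 13; 190 = 2 · 5 · 19; 185 = 5 · 37; 145 = 5 · 29
gcd takes min exponent of each prime: 5 = 5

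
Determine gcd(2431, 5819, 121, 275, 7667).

11

2431 = 11 · 13 · 17; 5819 = 11 · 23²; 121 = 11²; 275 = 5² · 11; 7667 = 11 · 17 · 41
gcd takes min exponent of each prime: 11 = 11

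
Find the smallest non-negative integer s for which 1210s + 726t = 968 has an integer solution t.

Euclid: 1210 = 1·726 + 484; 726 = 1·484 + 242; 484 = 2·242 + 0 → gcd = 242; 968 = 242·4.
Back-substitution yields 1210·(-1) + 726·(2) = 242, so one solution is s = -1·4 = -4, t = 2·4 = 8.
Solutions in s differ by 726/242 = 3; the one in [0, 3) is -4 mod 3 = 2.

2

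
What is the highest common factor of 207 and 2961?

Euclid: 2961 = 14·207 + 63; 207 = 3·63 + 18; 63 = 3·18 + 9; 18 = 2·9 + 0. Last nonzero remainder: 9.

9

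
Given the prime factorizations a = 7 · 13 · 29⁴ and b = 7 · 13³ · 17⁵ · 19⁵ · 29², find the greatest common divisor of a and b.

min exponent per shared prime: 7 · 13 · 29² = 76531

76531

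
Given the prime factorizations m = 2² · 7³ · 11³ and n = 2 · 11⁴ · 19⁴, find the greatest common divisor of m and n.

2662

min exponent per shared prime: 2 · 11³ = 2662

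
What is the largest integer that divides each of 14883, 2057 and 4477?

gcd(14883, 2057): 14883 = 7·2057 + 484; 2057 = 4·484 + 121; 484 = 4·121 + 0 → 121
gcd(121, 4477): 4477 = 37·121 + 0 → 121

121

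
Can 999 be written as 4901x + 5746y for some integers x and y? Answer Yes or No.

gcd(4901, 5746): 5746 = 1·4901 + 845; 4901 = 5·845 + 676; 845 = 1·676 + 169; 676 = 4·169 + 0 → 169
169 does not divide 999, so a solution does not exist.

No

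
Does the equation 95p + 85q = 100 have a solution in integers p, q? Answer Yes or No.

Yes

By Bézout, 95p + 85q = 100 has integer solutions iff gcd(95, 85) | 100.
Euclid: 95 = 1·85 + 10; 85 = 8·10 + 5; 10 = 2·5 + 0. gcd = 5; 100 mod 5 = 0. Yes.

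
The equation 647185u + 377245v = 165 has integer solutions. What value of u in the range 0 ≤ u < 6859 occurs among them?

675

Reduce mod 377245: 647185u ≡ 165 (mod 377245). With g = gcd(647185, 377245) = 55 dividing 165, divide through: 11767u ≡ 3 (mod 6859).
Since gcd(11767, 6859) = 1, u ≡ 3·(11767)⁻¹ ≡ 675 (mod 6859). Smallest non-negative: 675.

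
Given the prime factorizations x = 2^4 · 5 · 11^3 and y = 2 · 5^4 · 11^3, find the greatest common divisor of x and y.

min exponent per shared prime: 2 · 5 · 11^3 = 13310

13310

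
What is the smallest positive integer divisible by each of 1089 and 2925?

1089 = 3² · 11²; 2925 = 3² · 5² · 13
max exponents: 3² · 5² · 11² · 13 = 353925

353925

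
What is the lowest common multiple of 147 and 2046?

100254

147 = 3 · 7²; 2046 = 2 · 3 · 11 · 31
max exponents: 2 · 3 · 7² · 11 · 31 = 100254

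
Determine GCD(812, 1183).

Euclid: 1183 = 1·812 + 371; 812 = 2·371 + 70; 371 = 5·70 + 21; 70 = 3·21 + 7; 21 = 3·7 + 0. Last nonzero remainder: 7.

7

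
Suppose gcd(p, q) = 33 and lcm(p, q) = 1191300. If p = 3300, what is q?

Using pq = gcd(p,q)·lcm(p,q) = 33·1191300 = 39312900, we get q = 39312900/3300 = 11913.

11913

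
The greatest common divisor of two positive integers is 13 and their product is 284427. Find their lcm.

gcd·lcm = product, so lcm = 284427/13 = 21879.

21879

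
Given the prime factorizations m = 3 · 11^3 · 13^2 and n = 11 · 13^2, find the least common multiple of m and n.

674817

max exponent per prime: 3 · 11^3 · 13^2 = 674817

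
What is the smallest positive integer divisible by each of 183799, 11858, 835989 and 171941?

1503108222

183799 = 7² · 11² · 31; 11858 = 2 · 7² · 11²; 835989 = 3 · 7² · 11² · 47; 171941 = 7² · 11² · 29
lcm takes max exponent of each prime: 2 · 3 · 7² · 11² · 29 · 31 · 47 = 1503108222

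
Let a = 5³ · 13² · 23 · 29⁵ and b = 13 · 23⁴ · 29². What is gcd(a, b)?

251459

min exponent per shared prime: 13 · 23 · 29² = 251459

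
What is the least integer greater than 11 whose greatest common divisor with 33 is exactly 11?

22

33 = 11·3. Any a with gcd(a, 33) = 11 is a multiple of 11, say 11s, with s coprime to 3.
Need s > 11/11, so s ≥ 2. First s ≥ 2 with gcd(s, 3) = 1 is s = 2. Thus a = 11·2 = 22.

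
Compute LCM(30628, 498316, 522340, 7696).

1684736631760

30628 = 2² · 13 · 19 · 31; 498316 = 2² · 7 · 13 · 37²; 522340 = 2² · 5 · 7² · 13 · 41; 7696 = 2⁴ · 13 · 37
lcm takes max exponent of each prime: 2⁴ · 5 · 7² · 13 · 19 · 31 · 37² · 41 = 1684736631760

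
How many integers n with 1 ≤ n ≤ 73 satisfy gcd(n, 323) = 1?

66

Prime factors of 323: 17, 19. Count integers ≤ 73 divisible by none of them.
By inclusion–exclusion: 73 − ⌊73/17⌋ − ⌊73/19⌋ + ⌊73/323⌋ = 66.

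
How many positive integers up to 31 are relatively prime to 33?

19

Prime factors of 33: 3, 11. Count integers ≤ 31 divisible by none of them.
By inclusion–exclusion: 31 − ⌊31/3⌋ − ⌊31/11⌋ + ⌊31/33⌋ = 19.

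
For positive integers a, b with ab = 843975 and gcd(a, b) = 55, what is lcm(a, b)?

15345

gcd·lcm = product, so lcm = 843975/55 = 15345.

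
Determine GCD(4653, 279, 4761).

gcd(4653, 279): 4653 = 16·279 + 189; 279 = 1·189 + 90; 189 = 2·90 + 9; 90 = 10·9 + 0 → 9
gcd(9, 4761): 4761 = 529·9 + 0 → 9

9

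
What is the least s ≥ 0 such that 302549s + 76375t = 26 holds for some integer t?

Euclid: 302549 = 3·76375 + 73424; 76375 = 1·73424 + 2951; 73424 = 24·2951 + 2600; 2951 = 1·2600 + 351; 2600 = 7·351 + 143; 351 = 2·143 + 65; 143 = 2·65 + 13; 65 = 5·13 + 0 → gcd = 13; 26 = 13·2.
Back-substitution yields 302549·(1087) + 76375·(-4306) = 13, so one solution is s = 1087·2 = 2174, t = -4306·2 = -8612.
Solutions in s differ by 76375/13 = 5875; the one in [0, 5875) is 2174 mod 5875 = 2174.

2174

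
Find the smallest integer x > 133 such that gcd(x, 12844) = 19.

171

12844 = 19·676. Any x with gcd(x, 12844) = 19 is a multiple of 19, say 19s, with s coprime to 676.
Need s > 133/19, so s ≥ 8. First s ≥ 8 with gcd(s, 676) = 1 is s = 9. Thus x = 19·9 = 171.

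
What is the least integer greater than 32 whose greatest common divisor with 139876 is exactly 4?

36

Multiples of 4 above 32: 4·9, 4·10, … . Need the cofactor coprime to 139876/4 = 34969.
Checking s = 9, 10, … the first with gcd(s, 34969) = 1 is s = 9, giving 36.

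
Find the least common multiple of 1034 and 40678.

gcd first: 40678 = 39·1034 + 352; 1034 = 2·352 + 330; 352 = 1·330 + 22; 330 = 15·22 + 0 → gcd = 22
lcm = 1034·40678/gcd = 42061052/22 = 1911866

1911866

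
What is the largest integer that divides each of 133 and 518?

Euclid: 518 = 3·133 + 119; 133 = 1·119 + 14; 119 = 8·14 + 7; 14 = 2·7 + 0. Last nonzero remainder: 7.

7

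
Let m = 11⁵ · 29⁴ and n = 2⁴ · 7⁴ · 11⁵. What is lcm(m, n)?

4375901726507696

max exponent per prime: 2⁴ · 7⁴ · 11⁵ · 29⁴ = 4375901726507696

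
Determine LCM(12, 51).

12 = 2² · 3; 51 = 3 · 17
max exponents: 2² · 3 · 17 = 204

204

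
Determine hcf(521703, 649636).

Euclid: 649636 = 1·521703 + 127933; 521703 = 4·127933 + 9971; 127933 = 12·9971 + 8281; 9971 = 1·8281 + 1690; 8281 = 4·1690 + 1521; 1690 = 1·1521 + 169; 1521 = 9·169 + 0. Last nonzero remainder: 169.

169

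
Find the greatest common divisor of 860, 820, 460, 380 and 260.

20

gcd(860, 820): 860 = 1·820 + 40; 820 = 20·40 + 20; 40 = 2·20 + 0 → 20
gcd(20, 460): 460 = 23·20 + 0 → 20
gcd(20, 380): 380 = 19·20 + 0 → 20
gcd(20, 260): 260 = 13·20 + 0 → 20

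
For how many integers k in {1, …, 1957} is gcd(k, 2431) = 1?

1546

Prime factors of 2431: 11, 13, 17. Count integers ≤ 1957 divisible by none of them.
By inclusion–exclusion: 1957 − ⌊1957/11⌋ − ⌊1957/13⌋ − ⌊1957/17⌋ + ⌊1957/143⌋ + ⌊1957/187⌋ + ⌊1957/221⌋ − ⌊1957/2431⌋ = 1546.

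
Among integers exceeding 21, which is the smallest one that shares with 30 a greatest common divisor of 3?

Multiples of 3 above 21: 3·8, 3·9, … . Need the cofactor coprime to 30/3 = 10.
Checking s = 8, 9, … the first with gcd(s, 10) = 1 is s = 9, giving 27.

27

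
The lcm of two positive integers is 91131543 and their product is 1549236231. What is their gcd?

From gcd × lcm = ab: gcd = 1549236231 / 91131543 = 17.

17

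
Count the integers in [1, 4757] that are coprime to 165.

Prime factors of 165: 3, 5, 11. Count integers ≤ 4757 divisible by none of them.
By inclusion–exclusion: 4757 − ⌊4757/3⌋ − ⌊4757/5⌋ − ⌊4757/11⌋ + ⌊4757/15⌋ + ⌊4757/33⌋ + ⌊4757/55⌋ − ⌊4757/165⌋ = 2308.

2308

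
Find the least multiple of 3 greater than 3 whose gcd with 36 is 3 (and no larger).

15

gcd(t, 36) = 3 forces 3 | t; write t = 3s. Then gcd(3s, 3·12) = 3·gcd(s, 12), so need gcd(s, 12) = 1.
3s > 3 gives s ≥ 2. The least s ≥ 2 coprime to 12 is 5, so t = 3·5 = 15.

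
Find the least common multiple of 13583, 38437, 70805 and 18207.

13583 = 17² · 47; 38437 = 7 · 17² · 19; 70805 = 5 · 7² · 17²; 18207 = 3² · 7 · 17²
lcm takes max exponent of each prime: 3² · 5 · 7² · 17² · 19 · 47 = 569059785

569059785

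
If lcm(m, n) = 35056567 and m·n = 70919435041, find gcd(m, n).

2023

From gcd × lcm = mn: gcd = 70919435041 / 35056567 = 2023.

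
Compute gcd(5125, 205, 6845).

5

gcd(5125, 205): 5125 = 25·205 + 0 → 205
gcd(205, 6845): 6845 = 33·205 + 80; 205 = 2·80 + 45; 80 = 1·45 + 35; 45 = 1·35 + 10; 35 = 3·10 + 5; 10 = 2·5 + 0 → 5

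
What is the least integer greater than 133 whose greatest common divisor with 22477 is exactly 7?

gcd(k, 22477) = 7 forces 7 | k; write k = 7s. Then gcd(7s, 7·3211) = 7·gcd(s, 3211), so need gcd(s, 3211) = 1.
7s > 133 gives s ≥ 20. The least s ≥ 20 coprime to 3211 is 20, so k = 7·20 = 140.

140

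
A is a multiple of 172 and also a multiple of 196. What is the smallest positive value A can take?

gcd first: 196 = 1·172 + 24; 172 = 7·24 + 4; 24 = 6·4 + 0 → gcd = 4
lcm = 172·196/gcd = 33712/4 = 8428

8428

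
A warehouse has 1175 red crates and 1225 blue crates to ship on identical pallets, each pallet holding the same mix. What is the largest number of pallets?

25

Euclid: 1225 = 1·1175 + 50; 1175 = 23·50 + 25; 50 = 2·25 + 0. Last nonzero remainder: 25.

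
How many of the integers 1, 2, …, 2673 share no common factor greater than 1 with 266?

1086

266 = 2·7·19. Inclusion–exclusion on these primes:
2673 − ⌊2673/2⌋ − ⌊2673/7⌋ − ⌊2673/19⌋ + ⌊2673/14⌋ + ⌊2673/38⌋ + ⌊2673/133⌋ − ⌊2673/266⌋ = 1086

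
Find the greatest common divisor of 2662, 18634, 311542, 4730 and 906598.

22

gcd(2662, 18634): 18634 = 7·2662 + 0 → 2662
gcd(2662, 311542): 311542 = 117·2662 + 88; 2662 = 30·88 + 22; 88 = 4·22 + 0 → 22
gcd(22, 4730): 4730 = 215·22 + 0 → 22
gcd(22, 906598): 906598 = 41209·22 + 0 → 22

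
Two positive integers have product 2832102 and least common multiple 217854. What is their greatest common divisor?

13

gcd·lcm = product, so gcd = 2832102/217854 = 13.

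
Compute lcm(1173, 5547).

2168877

1173 = 3 · 17 · 23; 5547 = 3 · 43²
max exponents: 3 · 17 · 23 · 43² = 2168877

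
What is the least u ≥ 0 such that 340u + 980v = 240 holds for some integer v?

18

gcd(340, 980) = 20 (Euclid: 980 = 2·340 + 300; 340 = 1·300 + 40; 300 = 7·40 + 20; 40 = 2·20 + 0), and 20 | 240.
Extended Euclid: 340·(-23) + 980·(8) = 20. Scale by 12: u₀ = -276.
General solution u = u₀ + 49t; reducing mod 49 gives u = 18 (and v = -6).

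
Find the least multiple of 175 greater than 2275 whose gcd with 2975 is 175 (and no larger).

2450

2975 = 175·17. Any m with gcd(m, 2975) = 175 is a multiple of 175, say 175s, with s coprime to 17.
Need s > 2275/175, so s ≥ 14. First s ≥ 14 with gcd(s, 17) = 1 is s = 14. Thus m = 175·14 = 2450.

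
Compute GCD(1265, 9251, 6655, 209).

11

gcd(1265, 9251): 9251 = 7·1265 + 396; 1265 = 3·396 + 77; 396 = 5·77 + 11; 77 = 7·11 + 0 → 11
gcd(11, 6655): 6655 = 605·11 + 0 → 11
gcd(11, 209): 209 = 19·11 + 0 → 11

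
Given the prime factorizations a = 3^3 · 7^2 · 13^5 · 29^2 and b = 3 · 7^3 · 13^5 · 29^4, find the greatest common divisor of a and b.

45901839711

min exponent per shared prime: 3 · 7^2 · 13^5 · 29^2 = 45901839711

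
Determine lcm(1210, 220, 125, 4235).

423500

lcm(1210, 220) = 1210·220/gcd = 266200/110 = 2420
lcm(2420, 125) = 2420·125/gcd = 302500/5 = 60500
lcm(60500, 4235) = 60500·4235/gcd = 256217500/605 = 423500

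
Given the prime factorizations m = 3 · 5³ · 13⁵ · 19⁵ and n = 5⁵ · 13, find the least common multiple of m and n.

max exponent per prime: 3 · 5⁵ · 13⁵ · 19⁵ = 8618983368815625

8618983368815625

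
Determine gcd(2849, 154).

77

Euclid: 2849 = 18·154 + 77; 154 = 2·77 + 0. Last nonzero remainder: 77.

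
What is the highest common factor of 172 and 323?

Euclid: 323 = 1·172 + 151; 172 = 1·151 + 21; 151 = 7·21 + 4; 21 = 5·4 + 1; 4 = 4·1 + 0. Last nonzero remainder: 1.

1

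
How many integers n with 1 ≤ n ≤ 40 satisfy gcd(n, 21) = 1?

Prime factors of 21: 3, 7. Count integers ≤ 40 divisible by none of them.
By inclusion–exclusion: 40 − ⌊40/3⌋ − ⌊40/7⌋ + ⌊40/21⌋ = 23.

23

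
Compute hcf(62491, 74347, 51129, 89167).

62491 = 11 · 13 · 19 · 23; 74347 = 7 · 13 · 19 · 43; 51129 = 3² · 13 · 19 · 23; 89167 = 13 · 19³
gcd takes min exponent of each prime: 13 · 19 = 247

247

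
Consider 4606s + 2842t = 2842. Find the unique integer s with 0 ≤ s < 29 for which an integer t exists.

Euclid: 4606 = 1·2842 + 1764; 2842 = 1·1764 + 1078; 1764 = 1·1078 + 686; 1078 = 1·686 + 392; 686 = 1·392 + 294; 392 = 1·294 + 98; 294 = 3·98 + 0 → gcd = 98; 2842 = 98·29.
Back-substitution yields 4606·(-8) + 2842·(13) = 98, so one solution is s = -8·29 = -232, t = 13·29 = 377.
Solutions in s differ by 2842/98 = 29; the one in [0, 29) is -232 mod 29 = 0.

0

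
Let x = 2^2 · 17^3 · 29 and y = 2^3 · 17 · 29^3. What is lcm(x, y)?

958585256

max exponent per prime: 2^3 · 17^3 · 29^3 = 958585256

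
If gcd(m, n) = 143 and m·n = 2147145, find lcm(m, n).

For any two positive integers, gcd × lcm equals their product. Hence lcm = 2147145 / 143 = 15015.

15015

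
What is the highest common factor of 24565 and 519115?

5

Euclid: 519115 = 21·24565 + 3250; 24565 = 7·3250 + 1815; 3250 = 1·1815 + 1435; 1815 = 1·1435 + 380; 1435 = 3·380 + 295; 380 = 1·295 + 85; 295 = 3·85 + 40; 85 = 2·40 + 5; 40 = 8·5 + 0. Last nonzero remainder: 5.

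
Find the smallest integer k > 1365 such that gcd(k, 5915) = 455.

5915 = 455·13. Any k with gcd(k, 5915) = 455 is a multiple of 455, say 455s, with s coprime to 13.
Need s > 1365/455, so s ≥ 4. First s ≥ 4 with gcd(s, 13) = 1 is s = 4. Thus k = 455·4 = 1820.

1820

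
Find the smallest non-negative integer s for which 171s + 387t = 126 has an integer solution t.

3

gcd(171, 387) = 9 (Euclid: 387 = 2·171 + 45; 171 = 3·45 + 36; 45 = 1·36 + 9; 36 = 4·9 + 0), and 9 | 126.
Extended Euclid: 171·(-9) + 387·(4) = 9. Scale by 14: s₀ = -126.
General solution s = s₀ + 43k; reducing mod 43 gives s = 3 (and t = -1).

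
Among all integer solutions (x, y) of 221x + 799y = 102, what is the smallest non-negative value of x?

33

Reduce mod 799: 221x ≡ 102 (mod 799). With g = gcd(221, 799) = 17 dividing 102, divide through: 13x ≡ 6 (mod 47).
Since gcd(13, 47) = 1, x ≡ 6·(13)⁻¹ ≡ 33 (mod 47). Smallest non-negative: 33.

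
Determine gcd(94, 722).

94 = 2 · 47
722 = 2 · 19²
Common: 2 = 2

2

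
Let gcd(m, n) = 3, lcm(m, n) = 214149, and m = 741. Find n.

867

m·n = gcd·lcm = 3·214149 = 642447, so n = 642447/741 = 867.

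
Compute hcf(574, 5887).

574 = 2 · 7 · 41
5887 = 7 · 29²
Common: 7 = 7

7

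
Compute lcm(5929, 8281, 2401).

5929 = 7² · 11²; 8281 = 7² · 13²; 2401 = 7⁴
lcm takes max exponent of each prime: 7⁴ · 11² · 13² = 49098049

49098049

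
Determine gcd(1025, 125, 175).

1025 = 5² · 41; 125 = 5³; 175 = 5² · 7
gcd takes min exponent of each prime: 5² = 25

25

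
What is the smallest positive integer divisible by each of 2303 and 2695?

gcd first: 2695 = 1·2303 + 392; 2303 = 5·392 + 343; 392 = 1·343 + 49; 343 = 7·49 + 0 → gcd = 49
lcm = 2303·2695/gcd = 6206585/49 = 126665

126665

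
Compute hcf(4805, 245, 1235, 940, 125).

gcd(4805, 245): 4805 = 19·245 + 150; 245 = 1·150 + 95; 150 = 1·95 + 55; 95 = 1·55 + 40; 55 = 1·40 + 15; 40 = 2·15 + 10; 15 = 1·10 + 5; 10 = 2·5 + 0 → 5
gcd(5, 1235): 1235 = 247·5 + 0 → 5
gcd(5, 940): 940 = 188·5 + 0 → 5
gcd(5, 125): 125 = 25·5 + 0 → 5

5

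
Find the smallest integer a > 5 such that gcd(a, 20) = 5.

15

Multiples of 5 above 5: 5·2, 5·3, … . Need the cofactor coprime to 20/5 = 4.
Checking s = 2, 3, … the first with gcd(s, 4) = 1 is s = 3, giving 15.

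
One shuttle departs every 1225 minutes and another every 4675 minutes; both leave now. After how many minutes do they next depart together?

229075

1225 = 5² · 7²; 4675 = 5² · 11 · 17
max exponents: 5² · 7² · 11 · 17 = 229075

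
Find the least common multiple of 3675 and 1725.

3675 = 3 · 5² · 7²; 1725 = 3 · 5² · 23
max exponents: 3 · 5² · 7² · 23 = 84525

84525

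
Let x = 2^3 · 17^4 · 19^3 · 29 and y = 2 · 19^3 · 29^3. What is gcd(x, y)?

397822

min exponent per shared prime: 2 · 19^3 · 29 = 397822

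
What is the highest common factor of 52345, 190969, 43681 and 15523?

gcd(52345, 190969): 190969 = 3·52345 + 33934; 52345 = 1·33934 + 18411; 33934 = 1·18411 + 15523; 18411 = 1·15523 + 2888; 15523 = 5·2888 + 1083; 2888 = 2·1083 + 722; 1083 = 1·722 + 361; 722 = 2·361 + 0 → 361
gcd(361, 43681): 43681 = 121·361 + 0 → 361
gcd(361, 15523): 15523 = 43·361 + 0 → 361

361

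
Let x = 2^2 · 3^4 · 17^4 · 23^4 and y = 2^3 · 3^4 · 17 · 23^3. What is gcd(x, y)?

min exponent per shared prime: 2^2 · 3^4 · 17 · 23^3 = 67015836

67015836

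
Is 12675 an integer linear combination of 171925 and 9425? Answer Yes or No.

Yes

gcd(171925, 9425): 171925 = 18·9425 + 2275; 9425 = 4·2275 + 325; 2275 = 7·325 + 0 → 325
325 divides 12675, so a solution exists.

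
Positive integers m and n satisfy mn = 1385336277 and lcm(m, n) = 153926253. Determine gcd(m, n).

9

gcd·lcm = product, so gcd = 1385336277/153926253 = 9.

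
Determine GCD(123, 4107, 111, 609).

3

gcd(123, 4107): 4107 = 33·123 + 48; 123 = 2·48 + 27; 48 = 1·27 + 21; 27 = 1·21 + 6; 21 = 3·6 + 3; 6 = 2·3 + 0 → 3
gcd(3, 111): 111 = 37·3 + 0 → 3
gcd(3, 609): 609 = 203·3 + 0 → 3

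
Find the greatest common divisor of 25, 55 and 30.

5

gcd(25, 55): 55 = 2·25 + 5; 25 = 5·5 + 0 → 5
gcd(5, 30): 30 = 6·5 + 0 → 5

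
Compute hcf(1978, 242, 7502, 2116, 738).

2

1978 = 2 · 23 · 43; 242 = 2 · 11²; 7502 = 2 · 11² · 31; 2116 = 2² · 23²; 738 = 2 · 3² · 41
gcd takes min exponent of each prime: 2 = 2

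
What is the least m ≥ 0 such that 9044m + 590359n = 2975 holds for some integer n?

2285

gcd(9044, 590359) = 119 (Euclid: 590359 = 65·9044 + 2499; 9044 = 3·2499 + 1547; 2499 = 1·1547 + 952; 1547 = 1·952 + 595; 952 = 1·595 + 357; 595 = 1·357 + 238; 357 = 1·238 + 119; 238 = 2·119 + 0), and 119 | 2975.
Extended Euclid: 9044·(-1893) + 590359·(29) = 119. Scale by 25: m₀ = -47325.
General solution m = m₀ + 4961t; reducing mod 4961 gives m = 2285 (and n = -35).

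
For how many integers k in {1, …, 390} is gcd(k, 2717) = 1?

309

2717 = 11·13·19. Inclusion–exclusion on these primes:
390 − ⌊390/11⌋ − ⌊390/13⌋ − ⌊390/19⌋ + ⌊390/143⌋ + ⌊390/209⌋ + ⌊390/247⌋ − ⌊390/2717⌋ = 309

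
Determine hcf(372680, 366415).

372680 = 2³ · 5 · 7 · 11³
366415 = 5 · 7 · 19² · 29
Common: 5 · 7 = 35

35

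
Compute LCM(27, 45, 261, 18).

7830

27 = 3³; 45 = 3² · 5; 261 = 3² · 29; 18 = 2 · 3²
lcm takes max exponent of each prime: 2 · 3³ · 5 · 29 = 7830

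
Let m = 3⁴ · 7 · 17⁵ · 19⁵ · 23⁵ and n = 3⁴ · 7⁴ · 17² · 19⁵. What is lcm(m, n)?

4400773032933065455125669

max exponent per prime: 3⁴ · 7⁴ · 17⁵ · 19⁵ · 23⁵ = 4400773032933065455125669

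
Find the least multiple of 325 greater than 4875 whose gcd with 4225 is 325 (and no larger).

Multiples of 325 above 4875: 325·16, 325·17, … . Need the cofactor coprime to 4225/325 = 13.
Checking s = 16, 17, … the first with gcd(s, 13) = 1 is s = 16, giving 5200.

5200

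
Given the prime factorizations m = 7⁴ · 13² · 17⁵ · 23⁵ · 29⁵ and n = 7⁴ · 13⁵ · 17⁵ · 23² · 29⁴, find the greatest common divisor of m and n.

min exponent per shared prime: 7⁴ · 13² · 17⁵ · 23² · 29⁴ = 215561469320488799417

215561469320488799417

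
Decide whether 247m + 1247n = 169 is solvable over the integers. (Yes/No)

gcd(247, 1247): 1247 = 5·247 + 12; 247 = 20·12 + 7; 12 = 1·7 + 5; 7 = 1·5 + 2; 5 = 2·2 + 1; 2 = 2·1 + 0 → 1
1 divides 169, so a solution exists.

Yes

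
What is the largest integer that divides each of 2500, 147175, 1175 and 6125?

25

gcd(2500, 147175): 147175 = 58·2500 + 2175; 2500 = 1·2175 + 325; 2175 = 6·325 + 225; 325 = 1·225 + 100; 225 = 2·100 + 25; 100 = 4·25 + 0 → 25
gcd(25, 1175): 1175 = 47·25 + 0 → 25
gcd(25, 6125): 6125 = 245·25 + 0 → 25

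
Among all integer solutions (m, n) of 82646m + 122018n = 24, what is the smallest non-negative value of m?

Reduce mod 122018: 82646m ≡ 24 (mod 122018). With g = gcd(82646, 122018) = 2 dividing 24, divide through: 41323m ≡ 12 (mod 61009).
Since gcd(41323, 61009) = 1, m ≡ 12·(41323)⁻¹ ≡ 12477 (mod 61009). Smallest non-negative: 12477.

12477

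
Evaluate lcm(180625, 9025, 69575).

lcm(180625, 9025) = 180625·9025/gcd = 1630140625/25 = 65205625
lcm(65205625, 69575) = 65205625·69575/gcd = 4536681359375/25 = 181467254375

181467254375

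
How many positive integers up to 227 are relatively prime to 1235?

1235 = 5·13·19. Inclusion–exclusion on these primes:
227 − ⌊227/5⌋ − ⌊227/13⌋ − ⌊227/19⌋ + ⌊227/65⌋ + ⌊227/95⌋ + ⌊227/247⌋ − ⌊227/1235⌋ = 159

159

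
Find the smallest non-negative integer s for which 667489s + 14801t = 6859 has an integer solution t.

Reduce mod 14801: 667489s ≡ 6859 (mod 14801). With g = gcd(667489, 14801) = 361 dividing 6859, divide through: 1849s ≡ 19 (mod 41).
Since gcd(1849, 41) = 1, s ≡ 19·(1849)⁻¹ ≡ 15 (mod 41). Smallest non-negative: 15.

15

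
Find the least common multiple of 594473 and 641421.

3151301373

594473 = 11² · 17³; 641421 = 3² · 11² · 19 · 31
max exponents: 3² · 11² · 17³ · 19 · 31 = 3151301373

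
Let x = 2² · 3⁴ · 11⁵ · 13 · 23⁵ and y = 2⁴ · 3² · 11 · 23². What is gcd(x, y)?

min exponent per shared prime: 2² · 3² · 11 · 23² = 209484

209484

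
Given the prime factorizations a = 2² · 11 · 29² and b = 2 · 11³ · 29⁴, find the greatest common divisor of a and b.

min exponent per shared prime: 2 · 11 · 29² = 18502

18502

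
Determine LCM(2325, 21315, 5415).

1192680825

2325 = 3 · 5² · 31; 21315 = 3 · 5 · 7² · 29; 5415 = 3 · 5 · 19²
lcm takes max exponent of each prime: 3 · 5² · 7² · 19² · 29 · 31 = 1192680825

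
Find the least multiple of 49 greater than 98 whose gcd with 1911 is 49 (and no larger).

196

Multiples of 49 above 98: 49·3, 49·4, … . Need the cofactor coprime to 1911/49 = 39.
Checking s = 3, 4, … the first with gcd(s, 39) = 1 is s = 4, giving 196.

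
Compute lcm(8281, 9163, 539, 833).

1548547

8281 = 7² · 13²; 9163 = 7² · 11 · 17; 539 = 7² · 11; 833 = 7² · 17
lcm takes max exponent of each prime: 7² · 11 · 13² · 17 = 1548547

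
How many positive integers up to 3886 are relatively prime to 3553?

3553 = 11·17·19. Inclusion–exclusion on these primes:
3886 − ⌊3886/11⌋ − ⌊3886/17⌋ − ⌊3886/19⌋ + ⌊3886/187⌋ + ⌊3886/209⌋ + ⌊3886/323⌋ − ⌊3886/3553⌋ = 3150

3150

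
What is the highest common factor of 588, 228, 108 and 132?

gcd(588, 228): 588 = 2·228 + 132; 228 = 1·132 + 96; 132 = 1·96 + 36; 96 = 2·36 + 24; 36 = 1·24 + 12; 24 = 2·12 + 0 → 12
gcd(12, 108): 108 = 9·12 + 0 → 12
gcd(12, 132): 132 = 11·12 + 0 → 12

12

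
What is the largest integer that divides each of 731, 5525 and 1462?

gcd(731, 5525): 5525 = 7·731 + 408; 731 = 1·408 + 323; 408 = 1·323 + 85; 323 = 3·85 + 68; 85 = 1·68 + 17; 68 = 4·17 + 0 → 17
gcd(17, 1462): 1462 = 86·17 + 0 → 17

17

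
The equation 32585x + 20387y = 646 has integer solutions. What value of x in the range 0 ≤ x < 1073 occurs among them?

458

Euclid: 32585 = 1·20387 + 12198; 20387 = 1·12198 + 8189; 12198 = 1·8189 + 4009; 8189 = 2·4009 + 171; 4009 = 23·171 + 76; 171 = 2·76 + 19; 76 = 4·19 + 0 → gcd = 19; 646 = 19·34.
Back-substitution yields 32585·(-239) + 20387·(382) = 19, so one solution is x = -239·34 = -8126, y = 382·34 = 12988.
Solutions in x differ by 20387/19 = 1073; the one in [0, 1073) is -8126 mod 1073 = 458.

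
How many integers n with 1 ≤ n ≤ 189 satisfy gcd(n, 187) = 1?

162

187 = 11·17. Inclusion–exclusion on these primes:
189 − ⌊189/11⌋ − ⌊189/17⌋ + ⌊189/187⌋ = 162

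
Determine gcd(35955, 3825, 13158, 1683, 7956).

153

gcd(35955, 3825): 35955 = 9·3825 + 1530; 3825 = 2·1530 + 765; 1530 = 2·765 + 0 → 765
gcd(765, 13158): 13158 = 17·765 + 153; 765 = 5·153 + 0 → 153
gcd(153, 1683): 1683 = 11·153 + 0 → 153
gcd(153, 7956): 7956 = 52·153 + 0 → 153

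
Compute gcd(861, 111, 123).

3

861 = 3 · 7 · 41; 111 = 3 · 37; 123 = 3 · 41
gcd takes min exponent of each prime: 3 = 3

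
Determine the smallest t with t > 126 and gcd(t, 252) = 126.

252 = 126·2. Any t with gcd(t, 252) = 126 is a multiple of 126, say 126s, with s coprime to 2.
Need s > 126/126, so s ≥ 2. First s ≥ 2 with gcd(s, 2) = 1 is s = 3. Thus t = 126·3 = 378.

378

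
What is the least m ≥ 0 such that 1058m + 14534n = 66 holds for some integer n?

gcd(1058, 14534) = 2 (Euclid: 14534 = 13·1058 + 780; 1058 = 1·780 + 278; 780 = 2·278 + 224; 278 = 1·224 + 54; 224 = 4·54 + 8; 54 = 6·8 + 6; 8 = 1·6 + 2; 6 = 3·2 + 0), and 2 | 66.
Extended Euclid: 1058·(-1882) + 14534·(137) = 2. Scale by 33: m₀ = -62106.
General solution m = m₀ + 7267t; reducing mod 7267 gives m = 3297 (and n = -240).

3297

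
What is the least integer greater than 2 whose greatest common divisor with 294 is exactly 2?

4

Multiples of 2 above 2: 2·2, 2·3, … . Need the cofactor coprime to 294/2 = 147.
Checking s = 2, 3, … the first with gcd(s, 147) = 1 is s = 2, giving 4.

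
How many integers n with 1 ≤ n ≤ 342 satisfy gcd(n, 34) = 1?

34 = 2·17. Inclusion–exclusion on these primes:
342 − ⌊342/2⌋ − ⌊342/17⌋ + ⌊342/34⌋ = 161

161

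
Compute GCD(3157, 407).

11

3157 = 7 · 11 · 41
407 = 11 · 37
Common: 11 = 11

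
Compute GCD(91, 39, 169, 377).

gcd(91, 39): 91 = 2·39 + 13; 39 = 3·13 + 0 → 13
gcd(13, 169): 169 = 13·13 + 0 → 13
gcd(13, 377): 377 = 29·13 + 0 → 13

13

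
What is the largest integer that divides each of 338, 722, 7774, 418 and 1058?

338 = 2 · 13²; 722 = 2 · 19²; 7774 = 2 · 13² · 23; 418 = 2 · 11 · 19; 1058 = 2 · 23²
gcd takes min exponent of each prime: 2 = 2

2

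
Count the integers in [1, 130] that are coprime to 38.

Prime factors of 38: 2, 19. Count integers ≤ 130 divisible by none of them.
By inclusion–exclusion: 130 − ⌊130/2⌋ − ⌊130/19⌋ + ⌊130/38⌋ = 62.

62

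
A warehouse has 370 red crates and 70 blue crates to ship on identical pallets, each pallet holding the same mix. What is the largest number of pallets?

10

Euclid: 370 = 5·70 + 20; 70 = 3·20 + 10; 20 = 2·10 + 0. Last nonzero remainder: 10.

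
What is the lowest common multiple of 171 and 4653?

gcd first: 4653 = 27·171 + 36; 171 = 4·36 + 27; 36 = 1·27 + 9; 27 = 3·9 + 0 → gcd = 9
lcm = 171·4653/gcd = 795663/9 = 88407

88407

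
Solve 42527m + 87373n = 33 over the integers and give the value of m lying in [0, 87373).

Euclid: 87373 = 2·42527 + 2319; 42527 = 18·2319 + 785; 2319 = 2·785 + 749; 785 = 1·749 + 36; 749 = 20·36 + 29; 36 = 1·29 + 7; 29 = 4·7 + 1; 7 = 7·1 + 0 → gcd = 1; 33 = 1·33.
Back-substitution yields 42527·(-12132) + 87373·(5905) = 1, so one solution is m = -12132·33 = -400356, n = 5905·33 = 194865.
Solutions in m differ by 87373/1 = 87373; the one in [0, 87373) is -400356 mod 87373 = 36509.

36509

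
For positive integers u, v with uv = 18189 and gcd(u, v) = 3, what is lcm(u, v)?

gcd·lcm = product, so lcm = 18189/3 = 6063.

6063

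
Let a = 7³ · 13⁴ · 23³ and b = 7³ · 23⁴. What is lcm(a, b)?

2741440808743

max exponent per prime: 7³ · 13⁴ · 23⁴ = 2741440808743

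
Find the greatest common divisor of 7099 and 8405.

7099 = 31 · 229
8405 = 5 · 41²
Common: 1 = 1

1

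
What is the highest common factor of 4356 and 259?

1

Euclid: 4356 = 16·259 + 212; 259 = 1·212 + 47; 212 = 4·47 + 24; 47 = 1·24 + 23; 24 = 1·23 + 1; 23 = 23·1 + 0. Last nonzero remainder: 1.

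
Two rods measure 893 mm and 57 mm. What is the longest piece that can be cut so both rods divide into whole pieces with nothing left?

19

893 = 19 · 47
57 = 3 · 19
Common: 19 = 19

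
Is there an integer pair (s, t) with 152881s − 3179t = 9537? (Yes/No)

Yes

By Bézout, 152881s − 3179t = 9537 has integer solutions iff gcd(152881, 3179) | 9537.
Euclid: 152881 = 48·3179 + 289; 3179 = 11·289 + 0. gcd = 289; 9537 mod 289 = 0. Yes.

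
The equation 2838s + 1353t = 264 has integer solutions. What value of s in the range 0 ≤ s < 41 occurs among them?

gcd(2838, 1353) = 33 (Euclid: 2838 = 2·1353 + 132; 1353 = 10·132 + 33; 132 = 4·33 + 0), and 33 | 264.
Extended Euclid: 2838·(-10) + 1353·(21) = 33. Scale by 8: s₀ = -80.
General solution s = s₀ + 41k; reducing mod 41 gives s = 2 (and t = -4).

2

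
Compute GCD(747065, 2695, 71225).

55

747065 = 5 · 11 · 17² · 47; 2695 = 5 · 7² · 11; 71225 = 5² · 7 · 11 · 37
gcd takes min exponent of each prime: 5 · 11 = 55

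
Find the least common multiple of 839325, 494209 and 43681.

139033346925

lcm(839325, 494209) = 839325·494209/gcd = 414801968925/361 = 1149035925
lcm(1149035925, 43681) = 1149035925·43681/gcd = 50191038239925/361 = 139033346925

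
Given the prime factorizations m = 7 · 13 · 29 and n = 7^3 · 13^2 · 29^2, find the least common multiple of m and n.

max exponent per prime: 7^3 · 13^2 · 29^2 = 48750247

48750247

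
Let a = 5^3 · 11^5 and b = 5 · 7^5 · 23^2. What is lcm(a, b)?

max exponent per prime: 5^3 · 7^5 · 11^5 · 23^2 = 178986102381625

178986102381625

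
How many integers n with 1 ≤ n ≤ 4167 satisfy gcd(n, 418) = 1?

1795

Prime factors of 418: 2, 11, 19. Count integers ≤ 4167 divisible by none of them.
By inclusion–exclusion: 4167 − ⌊4167/2⌋ − ⌊4167/11⌋ − ⌊4167/19⌋ + ⌊4167/22⌋ + ⌊4167/38⌋ + ⌊4167/209⌋ − ⌊4167/418⌋ = 1795.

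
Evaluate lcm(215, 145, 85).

215 = 5 · 43; 145 = 5 · 29; 85 = 5 · 17
lcm takes max exponent of each prime: 5 · 17 · 29 · 43 = 105995

105995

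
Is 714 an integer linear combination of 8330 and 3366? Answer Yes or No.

gcd(8330, 3366): 8330 = 2·3366 + 1598; 3366 = 2·1598 + 170; 1598 = 9·170 + 68; 170 = 2·68 + 34; 68 = 2·34 + 0 → 34
34 divides 714, so a solution exists.

Yes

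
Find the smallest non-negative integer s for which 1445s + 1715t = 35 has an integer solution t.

Reduce mod 1715: 1445s ≡ 35 (mod 1715). With g = gcd(1445, 1715) = 5 dividing 35, divide through: 289s ≡ 7 (mod 343).
Since gcd(289, 343) = 1, s ≡ 7·(289)⁻¹ ≡ 273 (mod 343). Smallest non-negative: 273.

273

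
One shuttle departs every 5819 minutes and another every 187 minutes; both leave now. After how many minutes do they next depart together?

98923

gcd first: 5819 = 31·187 + 22; 187 = 8·22 + 11; 22 = 2·11 + 0 → gcd = 11
lcm = 5819·187/gcd = 1088153/11 = 98923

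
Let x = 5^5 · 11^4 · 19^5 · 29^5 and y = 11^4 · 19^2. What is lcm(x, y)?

2323693036755632471875

max exponent per prime: 5^5 · 11^4 · 19^5 · 29^5 = 2323693036755632471875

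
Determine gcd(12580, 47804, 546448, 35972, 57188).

68

12580 = 2² · 5 · 17 · 37; 47804 = 2² · 17 · 19 · 37; 546448 = 2⁴ · 7² · 17 · 41; 35972 = 2² · 17 · 23²; 57188 = 2² · 17 · 29²
gcd takes min exponent of each prime: 2² · 17 = 68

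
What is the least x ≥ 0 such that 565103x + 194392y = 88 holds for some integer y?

gcd(565103, 194392) = 11 (Euclid: 565103 = 2·194392 + 176319; 194392 = 1·176319 + 18073; 176319 = 9·18073 + 13662; 18073 = 1·13662 + 4411; 13662 = 3·4411 + 429; 4411 = 10·429 + 121; 429 = 3·121 + 66; 121 = 1·66 + 55; 66 = 1·55 + 11; 55 = 5·11 + 0), and 11 | 88.
Extended Euclid: 565103·(3173) + 194392·(-9224) = 11. Scale by 8: x₀ = 25384.
General solution x = x₀ + 17672t; reducing mod 17672 gives x = 7712 (and y = -22419).

7712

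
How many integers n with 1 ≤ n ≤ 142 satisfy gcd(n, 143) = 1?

120

143 = 11·13. Inclusion–exclusion on these primes:
142 − ⌊142/11⌋ − ⌊142/13⌋ + ⌊142/143⌋ = 120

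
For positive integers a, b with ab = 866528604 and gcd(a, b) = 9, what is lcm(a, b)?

gcd·lcm = product, so lcm = 866528604/9 = 96280956.

96280956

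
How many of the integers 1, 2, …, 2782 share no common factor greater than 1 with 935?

935 = 5·11·17. Inclusion–exclusion on these primes:
2782 − ⌊2782/5⌋ − ⌊2782/11⌋ − ⌊2782/17⌋ + ⌊2782/55⌋ + ⌊2782/85⌋ + ⌊2782/187⌋ − ⌊2782/935⌋ = 1905

1905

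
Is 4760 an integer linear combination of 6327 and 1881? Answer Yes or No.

By Bézout, 6327m + 1881n = 4760 has integer solutions iff gcd(6327, 1881) | 4760.
Euclid: 6327 = 3·1881 + 684; 1881 = 2·684 + 513; 684 = 1·513 + 171; 513 = 3·171 + 0. gcd = 171; 4760 mod 171 = 143. No.

No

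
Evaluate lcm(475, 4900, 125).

465500

475 = 5² · 19; 4900 = 2² · 5² · 7²; 125 = 5³
lcm takes max exponent of each prime: 2² · 5³ · 7² · 19 = 465500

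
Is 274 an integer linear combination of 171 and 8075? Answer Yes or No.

By Bézout, 171x + 8075y = 274 has integer solutions iff gcd(171, 8075) | 274.
Euclid: 8075 = 47·171 + 38; 171 = 4·38 + 19; 38 = 2·19 + 0. gcd = 19; 274 mod 19 = 8. No.

No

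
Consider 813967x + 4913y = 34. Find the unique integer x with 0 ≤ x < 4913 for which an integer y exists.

1615

Reduce mod 4913: 813967x ≡ 34 (mod 4913). With g = gcd(813967, 4913) = 1 dividing 34, divide through: 813967x ≡ 34 (mod 4913).
Since gcd(813967, 4913) = 1, x ≡ 34·(813967)⁻¹ ≡ 1615 (mod 4913). Smallest non-negative: 1615.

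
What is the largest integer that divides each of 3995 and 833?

17

Euclid: 3995 = 4·833 + 663; 833 = 1·663 + 170; 663 = 3·170 + 153; 170 = 1·153 + 17; 153 = 9·17 + 0. Last nonzero remainder: 17.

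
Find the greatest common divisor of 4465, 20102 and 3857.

19

gcd(4465, 20102): 20102 = 4·4465 + 2242; 4465 = 1·2242 + 2223; 2242 = 1·2223 + 19; 2223 = 117·19 + 0 → 19
gcd(19, 3857): 3857 = 203·19 + 0 → 19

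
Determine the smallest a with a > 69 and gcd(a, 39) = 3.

72

39 = 3·13. Any a with gcd(a, 39) = 3 is a multiple of 3, say 3s, with s coprime to 13.
Need s > 69/3, so s ≥ 24. First s ≥ 24 with gcd(s, 13) = 1 is s = 24. Thus a = 3·24 = 72.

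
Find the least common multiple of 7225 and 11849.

gcd first: 11849 = 1·7225 + 4624; 7225 = 1·4624 + 2601; 4624 = 1·2601 + 2023; 2601 = 1·2023 + 578; 2023 = 3·578 + 289; 578 = 2·289 + 0 → gcd = 289
lcm = 7225·11849/gcd = 85609025/289 = 296225

296225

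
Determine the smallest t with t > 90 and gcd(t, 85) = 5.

85 = 5·17. Any t with gcd(t, 85) = 5 is a multiple of 5, say 5s, with s coprime to 17.
Need s > 90/5, so s ≥ 19. First s ≥ 19 with gcd(s, 17) = 1 is s = 19. Thus t = 5·19 = 95.

95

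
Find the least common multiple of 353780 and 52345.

353780 = 2² · 5 · 7² · 19²; 52345 = 5 · 19² · 29
max exponents: 2² · 5 · 7² · 19² · 29 = 10259620

10259620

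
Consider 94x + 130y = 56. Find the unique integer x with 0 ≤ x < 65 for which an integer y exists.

Euclid: 130 = 1·94 + 36; 94 = 2·36 + 22; 36 = 1·22 + 14; 22 = 1·14 + 8; 14 = 1·8 + 6; 8 = 1·6 + 2; 6 = 3·2 + 0 → gcd = 2; 56 = 2·28.
Back-substitution yields 94·(18) + 130·(-13) = 2, so one solution is x = 18·28 = 504, y = -13·28 = -364.
Solutions in x differ by 130/2 = 65; the one in [0, 65) is 504 mod 65 = 49.

49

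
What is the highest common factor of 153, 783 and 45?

9

gcd(153, 783): 783 = 5·153 + 18; 153 = 8·18 + 9; 18 = 2·9 + 0 → 9
gcd(9, 45): 45 = 5·9 + 0 → 9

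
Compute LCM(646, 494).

gcd first: 646 = 1·494 + 152; 494 = 3·152 + 38; 152 = 4·38 + 0 → gcd = 38
lcm = 646·494/gcd = 319124/38 = 8398

8398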